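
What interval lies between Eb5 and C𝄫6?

diminished sixth

Counting letters E–F–G–A–B–C gives a sixth.
Eb→Cbb = 7 semitones, 2 narrower than the major sixth (9), so diminished.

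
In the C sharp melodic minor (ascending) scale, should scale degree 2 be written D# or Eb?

Each scale degree takes a distinct letter name. Degree 2 of a scale on C must use the letter D.
D# and Eb are enharmonically the same pitch, but only D# uses the letter D, so it is the correct spelling here.

D#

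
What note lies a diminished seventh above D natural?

Cb

A seventh above D lands on the letter C.
A diminished seventh spans 9 semitones, so D moves to pitch class 11. On the letter C that is Cb.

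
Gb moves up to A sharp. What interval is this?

doubly augmented second

Counting letters G–A gives a second.
Gb→A# = 4 semitones, 2 wider than the major second (2), so doubly augmented.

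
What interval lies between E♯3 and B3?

Counting letters E–F–G–A–B gives a fifth.
E#→B = 6 semitones, 1 narrower than the perfect fifth (7), so diminished.

diminished fifth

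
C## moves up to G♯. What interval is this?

diminished fifth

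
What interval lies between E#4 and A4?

diminished fourth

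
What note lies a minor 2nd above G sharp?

A

A second above G lands on the letter A.
A minor second spans 1 semitone, so G# moves to pitch class 9. On the letter A that is A.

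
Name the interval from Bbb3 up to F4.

augmented fifth

The letter names run B→F, a span of 4 letter steps, so the interval is some kind of fifth.
Bbb to F is 8 semitones. A perfect fifth is 7, so 8 makes it augmented.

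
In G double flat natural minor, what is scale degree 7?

Fbb

Degree 7 takes the letter 6 steps above G, which is F.
In natural minor, degree 7 sits 10 semitones above the tonic. Gbb + 10 semitones is pitch class 3, spelled on F as Fbb.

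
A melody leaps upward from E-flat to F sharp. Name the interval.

The letter names run E→F, a span of 1 letter step, so the interval is some kind of second.
Eb to F# is 3 semitones. A major second is 2, so 3 makes it augmented.

augmented second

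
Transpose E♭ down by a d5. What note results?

A

E down a perfect fifth is A, so the target letter is A.
From Eb, a diminished fifth is 6 semitones down: A.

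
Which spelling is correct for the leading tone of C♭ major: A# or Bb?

Bb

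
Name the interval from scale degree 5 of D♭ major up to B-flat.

Scale degree 5 of Db major is Ab.
Ab up to Bb: letters A→B make it a second; 2 semitones makes it major.

major second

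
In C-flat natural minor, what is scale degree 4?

Fb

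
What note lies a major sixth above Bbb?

Gb

A sixth above B lands on the letter G.
A major sixth spans 9 semitones, so Bbb moves to pitch class 6. On the letter G that is Gb.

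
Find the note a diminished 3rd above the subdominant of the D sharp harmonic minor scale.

The subdominant of D# harmonic minor is G#.
A diminished third (2 semitones) above G# lands on the letter B, giving Bb.

Bb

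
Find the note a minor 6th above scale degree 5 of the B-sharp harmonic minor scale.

Scale degree 5 of B# harmonic minor is F##.
A minor sixth (8 semitones) above F## lands on the letter D, giving D#.

D#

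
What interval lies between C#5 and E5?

minor third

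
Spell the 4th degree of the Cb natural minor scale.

Fb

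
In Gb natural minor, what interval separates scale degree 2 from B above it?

Scale degree 2 of Gb natural minor is Ab.
Ab up to B: letters A→B make it a second; 3 semitones makes it augmented.

augmented second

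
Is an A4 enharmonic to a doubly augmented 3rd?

Yes

An augmented fourth spans 6 semitones; a doubly augmented third spans 6.
They are enharmonically equivalent.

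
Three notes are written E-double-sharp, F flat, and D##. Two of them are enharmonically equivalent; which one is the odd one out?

In 12-tone equal temperament, enharmonic equivalents share a pitch class. E## is pitch class 6; Fb is pitch class 4; D## is pitch class 4.
Fb and D## share pitch class 4, while E## is pitch class 6.

E##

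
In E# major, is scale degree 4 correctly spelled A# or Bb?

Each scale degree takes a distinct letter name. Degree 4 of a scale on E must use the letter A.
A# and Bb are enharmonically the same pitch, but only A# uses the letter A, so it is the correct spelling here.

A#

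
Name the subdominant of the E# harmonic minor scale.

The E# harmonic minor scale runs E# F## G# A# B# C# D##.
Degree 4 is A#.

A#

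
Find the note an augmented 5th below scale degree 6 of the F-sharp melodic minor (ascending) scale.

Scale degree 6 of F# melodic minor (ascending) is D#.
An augmented fifth (8 semitones) below D# lands on the letter G, giving G.

G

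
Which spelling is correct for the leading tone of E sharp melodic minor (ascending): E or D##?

Each scale degree takes a distinct letter name. Degree 7 of a scale on E must use the letter D.
D## and E are enharmonically the same pitch, but only D## uses the letter D, so it is the correct spelling here.

D##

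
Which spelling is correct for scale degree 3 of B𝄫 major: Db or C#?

Each scale degree takes a distinct letter name. Degree 3 of a scale on B must use the letter D.
Db and C# are enharmonically the same pitch, but only Db uses the letter D, so it is the correct spelling here.

Db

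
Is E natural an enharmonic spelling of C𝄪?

E is pitch class 4; C## is pitch class 2.
The pitch classes differ (4 vs. 2), so they are not enharmonic equivalents.

No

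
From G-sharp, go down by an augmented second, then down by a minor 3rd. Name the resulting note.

D

An augmented second down from G# is F (letter F, 3 semitones down).
A minor third down from F is D (letter D, 3 semitones down).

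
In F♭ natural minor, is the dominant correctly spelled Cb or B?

Each scale degree takes a distinct letter name. Degree 5 of a scale on F must use the letter C.
Cb and B are enharmonically the same pitch, but only Cb uses the letter C, so it is the correct spelling here.

Cb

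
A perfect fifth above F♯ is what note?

F up a perfect fifth is C, so the target letter is C.
From F#, a perfect fifth is 7 semitones up: C#.

C#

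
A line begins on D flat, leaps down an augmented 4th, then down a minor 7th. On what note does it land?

Bbb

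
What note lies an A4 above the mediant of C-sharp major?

A##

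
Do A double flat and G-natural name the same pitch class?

Yes

Abb = pitch class 7 and G = pitch class 7 — the same pitch class, so they are enharmonic equivalents.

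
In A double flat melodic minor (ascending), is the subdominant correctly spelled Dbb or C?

Dbb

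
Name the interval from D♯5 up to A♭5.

doubly diminished fifth

Counting letters D–E–F–G–A gives a fifth.
D#→Ab = 5 semitones, 2 narrower than the perfect fifth (7), so doubly diminished.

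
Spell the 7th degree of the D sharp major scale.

C##

The D# major scale runs D# E# F## G# A# B# C##.
Degree 7 is C##.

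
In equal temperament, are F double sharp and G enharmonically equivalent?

Yes

F## is pitch class 7; G is pitch class 7.
All spellings map to pitch class 7, so they are enharmonically equivalent.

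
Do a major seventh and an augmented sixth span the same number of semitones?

No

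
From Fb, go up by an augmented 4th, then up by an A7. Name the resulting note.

A#

An augmented fourth up from Fb is Bb (letter B, 6 semitones up).
An augmented seventh up from Bb is A# (letter A, 12 semitones up).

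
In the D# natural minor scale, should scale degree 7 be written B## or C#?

C#

Each scale degree takes a distinct letter name. Degree 7 of a scale on D must use the letter C.
C# and B## are enharmonically the same pitch, but only C# uses the letter C, so it is the correct spelling here.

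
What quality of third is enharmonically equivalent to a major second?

A major second spans 2 semitones.
A third spanning 2 semitones is diminished (the major third is 4).

diminished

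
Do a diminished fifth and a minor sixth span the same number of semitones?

A diminished fifth spans 6 semitones; a minor sixth spans 8.
The spans differ, so they are not enharmonic equivalents.

No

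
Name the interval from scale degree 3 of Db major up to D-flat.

Scale degree 3 of Db major is F.
F up to Db: letters F→D make it a sixth; 8 semitones makes it minor.

minor sixth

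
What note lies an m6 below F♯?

A sixth below F lands on the letter A.
A minor sixth spans 8 semitones, so F# moves to pitch class 10. On the letter A that is A#.

A#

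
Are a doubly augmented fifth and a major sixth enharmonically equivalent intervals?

A doubly augmented fifth spans 9 semitones; a major sixth spans 9.
They are enharmonically equivalent.

Yes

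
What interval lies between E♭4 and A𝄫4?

The letter names run E→A, a span of 3 letter steps, so the interval is some kind of fourth.
Eb to Abb is 4 semitones. A perfect fourth is 5, so 4 makes it diminished.

diminished fourth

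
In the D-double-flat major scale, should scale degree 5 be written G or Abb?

Each scale degree takes a distinct letter name. Degree 5 of a scale on D must use the letter A.
Abb and G are enharmonically the same pitch, but only Abb uses the letter A, so it is the correct spelling here.

Abb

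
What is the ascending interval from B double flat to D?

The letter names run B→D, a span of 2 letter steps, so the interval is some kind of third.
Bbb to D is 5 semitones. A major third is 4, so 5 makes it augmented.

augmented third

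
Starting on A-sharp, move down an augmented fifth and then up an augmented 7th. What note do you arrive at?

An augmented fifth down from A# is D (letter D, 8 semitones down).
An augmented seventh up from D is C## (letter C, 12 semitones up).

C##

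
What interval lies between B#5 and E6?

diminished fourth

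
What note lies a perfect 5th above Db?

D up a perfect fifth is A, so the target letter is A.
From Db, a perfect fifth is 7 semitones up: Ab.

Ab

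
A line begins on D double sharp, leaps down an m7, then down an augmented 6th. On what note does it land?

A minor seventh down from D## is E## (letter E, 10 semitones down).
An augmented sixth down from E## is G# (letter G, 10 semitones down).

G#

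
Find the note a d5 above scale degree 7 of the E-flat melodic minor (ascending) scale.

Ab

Scale degree 7 of Eb melodic minor (ascending) is D.
A diminished fifth (6 semitones) above D lands on the letter A, giving Ab.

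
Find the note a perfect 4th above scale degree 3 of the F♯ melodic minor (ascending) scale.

Scale degree 3 of F# melodic minor (ascending) is A.
A perfect fourth (5 semitones) above A lands on the letter D, giving D.

D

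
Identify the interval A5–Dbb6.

doubly diminished fourth

The letter names run A→D, a span of 3 letter steps, so the interval is some kind of fourth.
A to Dbb is 3 semitones. A perfect fourth is 5, so 3 makes it doubly diminished.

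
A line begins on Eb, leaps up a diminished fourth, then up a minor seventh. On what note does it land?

Gbb

A diminished fourth up from Eb is Abb (letter A, 4 semitones up).
A minor seventh up from Abb is Gbb (letter G, 10 semitones up).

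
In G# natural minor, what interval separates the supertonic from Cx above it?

The supertonic of G# natural minor is A#.
A# up to C##: letters A→C make it a third; 4 semitones makes it major.

major third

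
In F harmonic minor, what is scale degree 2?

Degree 2 takes the letter 1 step above F, which is G.
In harmonic minor, degree 2 sits 2 semitones above the tonic. F + 2 semitones is pitch class 7, spelled on G as G.

G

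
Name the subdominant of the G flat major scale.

Cb

Degree 4 takes the letter 3 steps above G, which is C.
In major, degree 4 sits 5 semitones above the tonic. Gb + 5 semitones is pitch class 11, spelled on C as Cb.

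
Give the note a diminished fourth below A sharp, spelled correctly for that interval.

E##

A down a perfect fourth is E, so the target letter is E.
From A#, a diminished fourth is 4 semitones down: E##.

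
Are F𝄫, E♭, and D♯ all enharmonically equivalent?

Yes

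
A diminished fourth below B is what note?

B down a perfect fourth is F#, so the target letter is F.
From B, a diminished fourth is 4 semitones down: F##.

F##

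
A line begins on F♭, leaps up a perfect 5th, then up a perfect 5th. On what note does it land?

Gb

A perfect fifth up from Fb is Cb (letter C, 7 semitones up).
A perfect fifth up from Cb is Gb (letter G, 7 semitones up).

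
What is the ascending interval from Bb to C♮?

Counting letters B–C gives a second.
Bb→C = 2 semitones, exactly the major second.

major second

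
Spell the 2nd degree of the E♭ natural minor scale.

F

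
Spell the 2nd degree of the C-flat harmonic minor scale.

Db

Degree 2 takes the letter 1 step above C, which is D.
In harmonic minor, degree 2 sits 2 semitones above the tonic. Cb + 2 semitones is pitch class 1, spelled on D as Db.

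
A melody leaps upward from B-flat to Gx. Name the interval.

doubly augmented sixth

Counting letters B–C–D–E–F–G gives a sixth.
Bb→G## = 11 semitones, 2 wider than the major sixth (9), so doubly augmented.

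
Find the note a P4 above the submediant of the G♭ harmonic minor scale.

Abb

The submediant of Gb harmonic minor is Ebb.
A perfect fourth (5 semitones) above Ebb lands on the letter A, giving Abb.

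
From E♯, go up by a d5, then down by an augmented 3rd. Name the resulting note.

Gb

A diminished fifth up from E# is B (letter B, 6 semitones up).
An augmented third down from B is Gb (letter G, 5 semitones down).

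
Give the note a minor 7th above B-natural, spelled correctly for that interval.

B up a major seventh is A#, so the target letter is A.
From B, a minor seventh is 10 semitones up: A.

A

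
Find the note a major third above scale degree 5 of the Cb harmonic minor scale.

Scale degree 5 of Cb harmonic minor is Gb.
A major third (4 semitones) above Gb lands on the letter B, giving Bb.

Bb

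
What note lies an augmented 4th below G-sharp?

A fourth below G lands on the letter D.
An augmented fourth spans 6 semitones, so G# moves to pitch class 2. On the letter D that is D.

D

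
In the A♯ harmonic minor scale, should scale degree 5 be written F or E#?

E#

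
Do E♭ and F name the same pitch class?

Two spellings are enharmonically equivalent only if they share a pitch class.
Here Eb → 3, F → 5; 3 ≠ 5, so they are not.

No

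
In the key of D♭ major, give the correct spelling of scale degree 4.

Gb

The Db major scale runs Db Eb F Gb Ab Bb C.
Degree 4 is Gb.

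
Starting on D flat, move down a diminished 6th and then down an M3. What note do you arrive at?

A diminished sixth down from Db is F# (letter F, 7 semitones down).
A major third down from F# is D (letter D, 4 semitones down).

D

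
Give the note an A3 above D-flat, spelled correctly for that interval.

D up a major third is F#, so the target letter is F.
From Db, an augmented third is 5 semitones up: F#.

F#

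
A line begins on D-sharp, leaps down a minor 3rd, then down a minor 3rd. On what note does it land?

A minor third down from D# is B# (letter B, 3 semitones down).
A minor third down from B# is G## (letter G, 3 semitones down).

G##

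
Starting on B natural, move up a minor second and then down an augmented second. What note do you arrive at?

Bbb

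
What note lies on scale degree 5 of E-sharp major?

Degree 5 takes the letter 4 steps above E, which is B.
In major, degree 5 sits 7 semitones above the tonic. E# + 7 semitones is pitch class 0, spelled on B as B#.

B#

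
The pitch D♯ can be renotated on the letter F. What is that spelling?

Plain F sits 2 semitones above D#, so on the letter F the same pitch needs a double flat: Fbb.

Fbb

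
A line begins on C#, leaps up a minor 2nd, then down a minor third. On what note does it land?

A minor second up from C# is D (letter D, 1 semitone up).
A minor third down from D is B (letter B, 3 semitones down).

B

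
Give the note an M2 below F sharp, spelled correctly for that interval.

E

F down a major second is Eb, so the target letter is E.
From F#, a major second is 2 semitones down: E.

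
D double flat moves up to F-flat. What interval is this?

The letter names run D→F, a span of 2 letter steps, so the interval is some kind of third.
Dbb to Fb is 4 semitones. A major third is 4, so 4 makes it major.

major third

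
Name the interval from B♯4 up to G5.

Counting letters B–C–D–E–F–G gives a sixth.
B#→G = 7 semitones, 2 narrower than the major sixth (9), so diminished.

diminished sixth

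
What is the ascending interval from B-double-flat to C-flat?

major second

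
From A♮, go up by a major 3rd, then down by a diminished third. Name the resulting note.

A##

A major third up from A is C# (letter C, 4 semitones up).
A diminished third down from C# is A## (letter A, 2 semitones down).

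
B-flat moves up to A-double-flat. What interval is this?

Counting letters B–C–D–E–F–G–A gives a seventh.
Bb→Abb = 9 semitones, 2 narrower than the major seventh (11), so diminished.

diminished seventh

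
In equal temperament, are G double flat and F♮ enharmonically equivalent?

Yes

Gbb = pitch class 5 and F = pitch class 5 — the same pitch class, so they are enharmonic equivalents.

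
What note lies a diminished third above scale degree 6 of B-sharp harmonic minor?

Bb

Scale degree 6 of B# harmonic minor is G#.
A diminished third (2 semitones) above G# lands on the letter B, giving Bb.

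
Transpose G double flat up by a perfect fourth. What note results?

Cbb

A fourth above G lands on the letter C.
A perfect fourth spans 5 semitones, so Gbb moves to pitch class 10. On the letter C that is Cbb.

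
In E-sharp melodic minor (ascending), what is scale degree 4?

A#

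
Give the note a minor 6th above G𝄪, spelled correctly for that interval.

E#

G up a major sixth is E, so the target letter is E.
From G##, a minor sixth is 8 semitones up: E#.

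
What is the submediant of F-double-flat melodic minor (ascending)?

Dbb

Degree 6 takes the letter 5 steps above F, which is D.
In melodic minor (ascending), degree 6 sits 9 semitones above the tonic. Fbb + 9 semitones is pitch class 0, spelled on D as Dbb.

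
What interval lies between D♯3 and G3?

The letter names run D→G, a span of 3 letter steps, so the interval is some kind of fourth.
D# to G is 4 semitones. A perfect fourth is 5, so 4 makes it diminished.

diminished fourth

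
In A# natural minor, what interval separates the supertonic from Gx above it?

major sixth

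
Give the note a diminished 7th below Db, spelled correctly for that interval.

E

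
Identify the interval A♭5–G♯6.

augmented seventh

The letter names run A→G, a span of 6 letter steps, so the interval is some kind of seventh.
Ab to G# is 12 semitones. A major seventh is 11, so 12 makes it augmented.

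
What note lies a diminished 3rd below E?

C##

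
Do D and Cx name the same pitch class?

Yes

D is pitch class 2; C## is pitch class 2.
All spellings map to pitch class 2, so they are enharmonically equivalent.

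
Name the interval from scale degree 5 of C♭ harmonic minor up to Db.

Scale degree 5 of Cb harmonic minor is Gb.
Gb up to Db: letters G→D make it a fifth; 7 semitones makes it perfect.

perfect fifth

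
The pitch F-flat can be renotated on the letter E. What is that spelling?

Plain E sits at the same pitch as Fb, so on the letter E the same pitch needs a natural: E.

E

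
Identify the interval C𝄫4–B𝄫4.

major seventh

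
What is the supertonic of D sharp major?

The D# major scale runs D# E# F## G# A# B# C##.
Degree 2 is E#.

E#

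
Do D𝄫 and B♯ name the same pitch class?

Dbb is pitch class 0; B# is pitch class 0.
All spellings map to pitch class 0, so they are enharmonically equivalent.

Yes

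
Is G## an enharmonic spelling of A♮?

Yes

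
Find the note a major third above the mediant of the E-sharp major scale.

B##

The mediant of E# major is G##.
A major third (4 semitones) above G## lands on the letter B, giving B##.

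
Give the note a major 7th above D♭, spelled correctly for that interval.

A seventh above D lands on the letter C.
A major seventh spans 11 semitones, so Db moves to pitch class 0. On the letter C that is C.

C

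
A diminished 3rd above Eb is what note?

Gbb

E up a major third is G#, so the target letter is G.
From Eb, a diminished third is 2 semitones up: Gbb.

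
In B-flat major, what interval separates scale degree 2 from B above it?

major seventh

Scale degree 2 of Bb major is C.
C up to B: letters C→B make it a seventh; 11 semitones makes it major.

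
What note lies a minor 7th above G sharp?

F#

G up a major seventh is F#, so the target letter is F.
From G#, a minor seventh is 10 semitones up: F#.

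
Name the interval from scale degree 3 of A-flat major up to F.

perfect fourth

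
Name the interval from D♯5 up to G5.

diminished fourth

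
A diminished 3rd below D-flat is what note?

B

A third below D lands on the letter B.
A diminished third spans 2 semitones, so Db moves to pitch class 11. On the letter B that is B.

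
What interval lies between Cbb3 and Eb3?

Counting letters C–D–E gives a third.
Cbb→Eb = 5 semitones, 1 wider than the major third (4), so augmented.

augmented third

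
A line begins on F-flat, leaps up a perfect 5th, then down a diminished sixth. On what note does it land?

A perfect fifth up from Fb is Cb (letter C, 7 semitones up).
A diminished sixth down from Cb is E (letter E, 7 semitones down).

E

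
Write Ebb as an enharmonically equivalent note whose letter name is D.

D

Ebb is pitch class 2. The letter D alone is pitch class 2.
Pitch class 2 on D needs no accidental: D.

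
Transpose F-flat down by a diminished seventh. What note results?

G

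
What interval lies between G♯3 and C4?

diminished fourth

The letter names run G→C, a span of 3 letter steps, so the interval is some kind of fourth.
G# to C is 4 semitones. A perfect fourth is 5, so 4 makes it diminished.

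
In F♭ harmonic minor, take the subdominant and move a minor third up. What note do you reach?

The subdominant of Fb harmonic minor is Bbb.
A minor third (3 semitones) above Bbb lands on the letter D, giving Dbb.

Dbb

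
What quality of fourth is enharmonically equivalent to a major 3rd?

A major third spans 4 semitones.
A fourth spanning 4 semitones is diminished (the perfect fourth is 5).

diminished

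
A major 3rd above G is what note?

B

G up a major third is B, so the target letter is B.
From G, a major third is 4 semitones up: B.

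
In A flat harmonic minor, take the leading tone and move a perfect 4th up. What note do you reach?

The leading tone of Ab harmonic minor is G.
A perfect fourth (5 semitones) above G lands on the letter C, giving C.

C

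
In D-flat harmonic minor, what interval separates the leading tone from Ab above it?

The leading tone of Db harmonic minor is C.
C up to Ab: letters C→A make it a sixth; 8 semitones makes it minor.

minor sixth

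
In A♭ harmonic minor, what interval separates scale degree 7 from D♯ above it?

Scale degree 7 of Ab harmonic minor is G.
G up to D#: letters G→D make it a fifth; 8 semitones makes it augmented.

augmented fifth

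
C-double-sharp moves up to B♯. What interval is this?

minor seventh

The letter names run C→B, a span of 6 letter steps, so the interval is some kind of seventh.
C## to B# is 10 semitones. A major seventh is 11, so 10 makes it minor.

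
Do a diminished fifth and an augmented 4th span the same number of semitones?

A diminished fifth spans 6 semitones; an augmented fourth spans 6.
They are enharmonically equivalent.

Yes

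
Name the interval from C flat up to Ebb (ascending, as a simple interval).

Counting letters C–D–E gives a third.
Cb→Ebb = 3 semitones, 1 narrower than the major third (4), so minor.

minor third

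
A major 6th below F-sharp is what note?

A

A sixth below F lands on the letter A.
A major sixth spans 9 semitones, so F# moves to pitch class 9. On the letter A that is A.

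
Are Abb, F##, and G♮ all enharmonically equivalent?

Yes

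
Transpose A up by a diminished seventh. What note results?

Gb

A seventh above A lands on the letter G.
A diminished seventh spans 9 semitones, so A moves to pitch class 6. On the letter G that is Gb.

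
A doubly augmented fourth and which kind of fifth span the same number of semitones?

perfect

A doubly augmented fourth spans 7 semitones.
A fifth spanning 7 semitones is perfect (the perfect fifth is 7).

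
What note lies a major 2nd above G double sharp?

A second above G lands on the letter A.
A major second spans 2 semitones, so G## moves to pitch class 11. On the letter A that is A##.

A##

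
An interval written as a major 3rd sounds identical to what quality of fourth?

diminished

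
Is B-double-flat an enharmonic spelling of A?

Bbb is pitch class 9; A is pitch class 9.
All spellings map to pitch class 9, so they are enharmonically equivalent.

Yes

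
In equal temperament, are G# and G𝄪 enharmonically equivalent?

No

G# is pitch class 8; G## is pitch class 9.
The pitch classes differ (8 vs. 9), so they are not enharmonic equivalents.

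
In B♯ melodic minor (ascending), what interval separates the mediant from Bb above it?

diminished sixth

The mediant of B# melodic minor (ascending) is D#.
D# up to Bb: letters D→B make it a sixth; 7 semitones makes it diminished.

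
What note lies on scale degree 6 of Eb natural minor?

Cb

The Eb natural minor scale runs Eb F Gb Ab Bb Cb Db.
Degree 6 is Cb.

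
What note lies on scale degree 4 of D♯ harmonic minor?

G#

The D# harmonic minor scale runs D# E# F# G# A# B C##.
Degree 4 is G#.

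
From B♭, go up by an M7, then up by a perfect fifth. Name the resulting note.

E

A major seventh up from Bb is A (letter A, 11 semitones up).
A perfect fifth up from A is E (letter E, 7 semitones up).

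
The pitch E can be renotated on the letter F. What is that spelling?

Plain F sits 1 semitone above E, so on the letter F the same pitch needs a flat: Fb.

Fb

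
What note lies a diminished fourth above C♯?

F

A fourth above C lands on the letter F.
A diminished fourth spans 4 semitones, so C# moves to pitch class 5. On the letter F that is F.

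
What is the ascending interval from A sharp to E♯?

perfect fifth

The letter names run A→E, a span of 4 letter steps, so the interval is some kind of fifth.
A# to E# is 7 semitones. A perfect fifth is 7, so 7 makes it perfect.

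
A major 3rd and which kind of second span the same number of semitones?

doubly augmented

A major third spans 4 semitones.
A second spanning 4 semitones is doubly augmented (the major second is 2).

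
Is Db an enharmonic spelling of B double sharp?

Yes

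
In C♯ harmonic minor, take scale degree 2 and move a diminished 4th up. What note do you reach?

G

Scale degree 2 of C# harmonic minor is D#.
A diminished fourth (4 semitones) above D# lands on the letter G, giving G.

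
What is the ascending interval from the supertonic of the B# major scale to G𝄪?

perfect fifth

The supertonic of B# major is C##.
C## up to G##: letters C→G make it a fifth; 7 semitones makes it perfect.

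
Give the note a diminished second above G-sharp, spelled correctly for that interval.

Ab

A second above G lands on the letter A.
A diminished second spans 0 semitones, so G# moves to pitch class 8. On the letter A that is Ab.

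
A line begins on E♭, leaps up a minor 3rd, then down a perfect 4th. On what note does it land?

A minor third up from Eb is Gb (letter G, 3 semitones up).
A perfect fourth down from Gb is Db (letter D, 5 semitones down).

Db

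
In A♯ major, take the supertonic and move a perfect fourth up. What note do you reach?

The supertonic of A# major is B#.
A perfect fourth (5 semitones) above B# lands on the letter E, giving E#.

E#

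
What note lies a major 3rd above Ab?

C

A third above A lands on the letter C.
A major third spans 4 semitones, so Ab moves to pitch class 0. On the letter C that is C.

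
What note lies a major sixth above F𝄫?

Dbb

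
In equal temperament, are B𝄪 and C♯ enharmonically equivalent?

Yes

B## is pitch class 1; C# is pitch class 1.
All spellings map to pitch class 1, so they are enharmonically equivalent.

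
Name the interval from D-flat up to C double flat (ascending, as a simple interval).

The letter names run D→C, a span of 6 letter steps, so the interval is some kind of seventh.
Db to Cbb is 9 semitones. A major seventh is 11, so 9 makes it diminished.

diminished seventh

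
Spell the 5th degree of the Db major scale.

Ab

Degree 5 takes the letter 4 steps above D, which is A.
In major, degree 5 sits 7 semitones above the tonic. Db + 7 semitones is pitch class 8, spelled on A as Ab.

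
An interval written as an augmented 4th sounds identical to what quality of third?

doubly augmented

An augmented fourth spans 6 semitones.
A third spanning 6 semitones is doubly augmented (the major third is 4).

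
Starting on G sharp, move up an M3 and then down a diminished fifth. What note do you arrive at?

E##

A major third up from G# is B# (letter B, 4 semitones up).
A diminished fifth down from B# is E## (letter E, 6 semitones down).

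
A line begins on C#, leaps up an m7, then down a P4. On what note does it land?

A minor seventh up from C# is B (letter B, 10 semitones up).
A perfect fourth down from B is F# (letter F, 5 semitones down).

F#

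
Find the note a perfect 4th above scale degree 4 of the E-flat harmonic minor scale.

Db

Scale degree 4 of Eb harmonic minor is Ab.
A perfect fourth (5 semitones) above Ab lands on the letter D, giving Db.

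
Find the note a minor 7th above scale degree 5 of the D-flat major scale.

Scale degree 5 of Db major is Ab.
A minor seventh (10 semitones) above Ab lands on the letter G, giving Gb.

Gb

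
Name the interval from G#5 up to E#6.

The letter names run G→E, a span of 5 letter steps, so the interval is some kind of sixth.
G# to E# is 9 semitones. A major sixth is 9, so 9 makes it major.

major sixth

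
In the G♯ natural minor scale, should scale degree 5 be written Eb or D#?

Each scale degree takes a distinct letter name. Degree 5 of a scale on G must use the letter D.
D# and Eb are enharmonically the same pitch, but only D# uses the letter D, so it is the correct spelling here.

D#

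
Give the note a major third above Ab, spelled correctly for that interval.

C

A up a major third is C#, so the target letter is C.
From Ab, a major third is 4 semitones up: C.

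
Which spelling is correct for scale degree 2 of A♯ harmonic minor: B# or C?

Each scale degree takes a distinct letter name. Degree 2 of a scale on A must use the letter B.
B# and C are enharmonically the same pitch, but only B# uses the letter B, so it is the correct spelling here.

B#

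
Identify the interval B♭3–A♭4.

minor seventh

Counting letters B–C–D–E–F–G–A gives a seventh.
Bb→Ab = 10 semitones, 1 narrower than the major seventh (11), so minor.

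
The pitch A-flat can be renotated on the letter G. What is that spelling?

Ab is pitch class 8. The letter G alone is pitch class 7.
To reach pitch class 8 from G requires an offset of +1 semitone, i.e. sharp: G#.

G#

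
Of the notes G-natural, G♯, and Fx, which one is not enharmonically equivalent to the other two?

In 12-tone equal temperament, enharmonic equivalents share a pitch class. G is pitch class 7; G# is pitch class 8; F## is pitch class 7.
G and F## share pitch class 7, while G# is pitch class 8.

G#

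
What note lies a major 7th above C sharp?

A seventh above C lands on the letter B.
A major seventh spans 11 semitones, so C# moves to pitch class 0. On the letter B that is B#.

B#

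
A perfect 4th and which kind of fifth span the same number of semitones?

doubly diminished

A perfect fourth spans 5 semitones.
A fifth spanning 5 semitones is doubly diminished (the perfect fifth is 7).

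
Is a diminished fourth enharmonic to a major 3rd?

Yes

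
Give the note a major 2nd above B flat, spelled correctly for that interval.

C

A second above B lands on the letter C.
A major second spans 2 semitones, so Bb moves to pitch class 0. On the letter C that is C.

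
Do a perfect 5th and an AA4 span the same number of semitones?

Yes

A perfect fifth spans 7 semitones; a doubly augmented fourth spans 7.
They are enharmonically equivalent.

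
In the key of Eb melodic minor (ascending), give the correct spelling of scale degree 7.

D

Degree 7 takes the letter 6 steps above E, which is D.
In melodic minor (ascending), degree 7 sits 11 semitones above the tonic. Eb + 11 semitones is pitch class 2, spelled on D as D.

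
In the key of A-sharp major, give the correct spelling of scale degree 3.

The A# major scale runs A# B# C## D# E# F## G##.
Degree 3 is C##.

C##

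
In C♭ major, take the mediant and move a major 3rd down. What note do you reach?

The mediant of Cb major is Eb.
A major third (4 semitones) below Eb lands on the letter C, giving Cb.

Cb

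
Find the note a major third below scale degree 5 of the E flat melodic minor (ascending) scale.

Scale degree 5 of Eb melodic minor (ascending) is Bb.
A major third (4 semitones) below Bb lands on the letter G, giving Gb.

Gb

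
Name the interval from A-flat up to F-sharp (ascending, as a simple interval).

augmented sixth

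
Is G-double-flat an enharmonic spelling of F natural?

Yes

Gbb = pitch class 5 and F = pitch class 5 — the same pitch class, so they are enharmonic equivalents.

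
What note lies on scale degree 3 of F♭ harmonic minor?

Abb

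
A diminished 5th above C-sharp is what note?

G

C up a perfect fifth is G, so the target letter is G.
From C#, a diminished fifth is 6 semitones up: G.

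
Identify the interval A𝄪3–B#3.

minor second

Counting letters A–B gives a second.
A##→B# = 1 semitone, 1 narrower than the major second (2), so minor.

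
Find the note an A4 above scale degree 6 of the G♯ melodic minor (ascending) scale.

A##

Scale degree 6 of G# melodic minor (ascending) is E#.
An augmented fourth (6 semitones) above E# lands on the letter A, giving A##.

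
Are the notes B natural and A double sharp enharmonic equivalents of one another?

Yes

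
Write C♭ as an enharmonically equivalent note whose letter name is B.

Plain B sits at the same pitch as Cb, so on the letter B the same pitch needs a natural: B.

B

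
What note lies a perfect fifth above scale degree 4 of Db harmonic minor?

Db

Scale degree 4 of Db harmonic minor is Gb.
A perfect fifth (7 semitones) above Gb lands on the letter D, giving Db.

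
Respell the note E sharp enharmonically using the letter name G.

E# is pitch class 5. The letter G alone is pitch class 7.
To reach pitch class 5 from G requires an offset of -2 semitones, i.e. double flat: Gbb.

Gbb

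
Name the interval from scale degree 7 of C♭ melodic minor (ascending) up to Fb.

diminished fifth

Scale degree 7 of Cb melodic minor (ascending) is Bb.
Bb up to Fb: letters B→F make it a fifth; 6 semitones makes it diminished.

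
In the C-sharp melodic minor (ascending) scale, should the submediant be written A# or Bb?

A#

Each scale degree takes a distinct letter name. Degree 6 of a scale on C must use the letter A.
A# and Bb are enharmonically the same pitch, but only A# uses the letter A, so it is the correct spelling here.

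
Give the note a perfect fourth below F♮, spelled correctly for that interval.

F down a perfect fourth is C, so the target letter is C.
From F, a perfect fourth is 5 semitones down: C.

C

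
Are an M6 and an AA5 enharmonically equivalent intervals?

Yes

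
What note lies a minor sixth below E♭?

G

A sixth below E lands on the letter G.
A minor sixth spans 8 semitones, so Eb moves to pitch class 7. On the letter G that is G.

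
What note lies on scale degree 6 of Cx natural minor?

Degree 6 takes the letter 5 steps above C, which is A.
In natural minor, degree 6 sits 8 semitones above the tonic. C## + 8 semitones is pitch class 10, spelled on A as A#.

A#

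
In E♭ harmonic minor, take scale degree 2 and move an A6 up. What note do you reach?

Scale degree 2 of Eb harmonic minor is F.
An augmented sixth (10 semitones) above F lands on the letter D, giving D#.

D#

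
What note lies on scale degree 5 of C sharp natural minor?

The C# natural minor scale runs C# D# E F# G# A B.
Degree 5 is G#.

G#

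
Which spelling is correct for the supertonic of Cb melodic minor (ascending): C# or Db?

Each scale degree takes a distinct letter name. Degree 2 of a scale on C must use the letter D.
Db and C# are enharmonically the same pitch, but only Db uses the letter D, so it is the correct spelling here.

Db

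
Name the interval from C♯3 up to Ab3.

The letter names run C→A, a span of 5 letter steps, so the interval is some kind of sixth.
C# to Ab is 7 semitones. A major sixth is 9, so 7 makes it diminished.

diminished sixth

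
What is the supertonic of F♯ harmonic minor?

G#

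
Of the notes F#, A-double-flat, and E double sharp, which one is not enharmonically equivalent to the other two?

Abb

In 12-tone equal temperament, enharmonic equivalents share a pitch class. F# is pitch class 6; Abb is pitch class 7; E## is pitch class 6.
F# and E## share pitch class 6, while Abb is pitch class 7.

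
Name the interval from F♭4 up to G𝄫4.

The letter names run F→G, a span of 1 letter step, so the interval is some kind of second.
Fb to Gbb is 1 semitone. A major second is 2, so 1 makes it minor.

minor second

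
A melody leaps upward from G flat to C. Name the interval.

augmented fourth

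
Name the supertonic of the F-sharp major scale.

G#

Degree 2 takes the letter 1 step above F, which is G.
In major, degree 2 sits 2 semitones above the tonic. F# + 2 semitones is pitch class 8, spelled on G as G#.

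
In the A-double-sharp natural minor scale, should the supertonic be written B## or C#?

Each scale degree takes a distinct letter name. Degree 2 of a scale on A must use the letter B.
B## and C# are enharmonically the same pitch, but only B## uses the letter B, so it is the correct spelling here.

B##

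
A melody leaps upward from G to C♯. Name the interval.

Counting letters G–A–B–C gives a fourth.
G→C# = 6 semitones, 1 wider than the perfect fourth (5), so augmented.

augmented fourth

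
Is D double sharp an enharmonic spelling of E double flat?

No

Two spellings are enharmonically equivalent only if they share a pitch class.
Here D## → 4, Ebb → 2; 2 ≠ 4, so they are not.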